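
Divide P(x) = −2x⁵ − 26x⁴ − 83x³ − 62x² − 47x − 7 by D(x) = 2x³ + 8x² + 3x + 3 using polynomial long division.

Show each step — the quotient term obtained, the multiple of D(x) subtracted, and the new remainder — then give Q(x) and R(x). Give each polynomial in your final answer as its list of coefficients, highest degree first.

Q = [-1, -9, -4]; R = [-8, 5]

Step 1: lead(−2x⁵ − 26x⁴ − 83x³ − 62x² − 47x − 7) ÷ lead(D) = −2x⁵ ÷ 2x³ = −x². Subtract (−x²)·D = −2x⁵ − 8x⁴ − 3x³ − 3x². Remainder: −18x⁴ − 80x³ − 59x² − 47x − 7.
Step 2: lead(−18x⁴ − 80x³ − 59x² − 47x − 7) ÷ lead(D) = −18x⁴ ÷ 2x³ = −9x. Subtract (−9x)·D = −18x⁴ − 72x³ − 27x² − 27x. Remainder: −8x³ − 32x² − 20x − 7.
Step 3: lead(−8x³ − 32x² − 20x − 7) ÷ lead(D) = −8x³ ÷ 2x³ = −4. Subtract (−4)·D = −8x³ − 32x² − 12x − 12. Remainder: −8x + 5.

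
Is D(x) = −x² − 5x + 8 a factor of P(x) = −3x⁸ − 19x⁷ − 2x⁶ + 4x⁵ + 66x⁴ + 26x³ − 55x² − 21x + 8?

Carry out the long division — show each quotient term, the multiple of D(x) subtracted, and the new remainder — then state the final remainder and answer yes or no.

Step 1: lead(−3x⁸ − 19x⁷ − 2x⁶ + 4x⁵ + 66x⁴ + 26x³ − 55x² − 21x + 8) ÷ lead(D) = −3x⁸ ÷ −x² = 3x⁶. Subtract (3x⁶)·D = −3x⁸ − 15x⁷ + 24x⁶. Remainder: −4x⁷ − 26x⁶ + 4x⁵ + 66x⁴ + 26x³ − 55x² − 21x + 8.
Step 2: lead(−4x⁷ − 26x⁶ + 4x⁵ + 66x⁴ + 26x³ − 55x² − 21x + 8) ÷ lead(D) = −4x⁷ ÷ −x² = 4x⁵. Subtract (4x⁵)·D = −4x⁷ − 20x⁶ + 32x⁵. Remainder: −6x⁶ − 28x⁵ + 66x⁴ + 26x³ − 55x² − 21x + 8.
Step 3: lead(−6x⁶ − 28x⁵ + 66x⁴ + 26x³ − 55x² − 21x + 8) ÷ lead(D) = −6x⁶ ÷ −x² = 6x⁴. Subtract (6x⁴)·D = −6x⁶ − 30x⁵ + 48x⁴. Remainder: 2x⁵ + 18x⁴ + 26x³ − 55x² − 21x + 8.
Step 4: lead(2x⁵ + 18x⁴ + 26x³ − 55x² − 21x + 8) ÷ lead(D) = 2x⁵ ÷ −x² = −2x³. Subtract (−2x³)·D = 2x⁵ + 10x⁴ − 16x³. Remainder: 8x⁴ + 42x³ − 55x² − 21x + 8.
Step 5: lead(8x⁴ + 42x³ − 55x² − 21x + 8) ÷ lead(D) = 8x⁴ ÷ −x² = −8x². Subtract (−8x²)·D = 8x⁴ + 40x³ − 64x². Remainder: 2x³ + 9x² − 21x + 8.
Step 6: lead(2x³ + 9x² − 21x + 8) ÷ lead(D) = 2x³ ÷ −x² = −2x. Subtract (−2x)·D = 2x³ + 10x² − 16x. Remainder: −x² − 5x + 8.
Step 7: lead(−x² − 5x + 8) ÷ lead(D) = −x² ÷ −x² = 1. Subtract (1)·D = −x² − 5x + 8. Remainder: 0.

R(x) = 0, so D(x) is a factor of P(x). yes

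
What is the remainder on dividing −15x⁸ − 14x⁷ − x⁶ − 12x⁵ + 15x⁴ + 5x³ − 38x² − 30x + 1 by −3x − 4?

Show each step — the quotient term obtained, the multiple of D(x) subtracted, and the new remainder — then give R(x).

Step 1: lead(−15x⁸ − 14x⁷ − x⁶ − 12x⁵ + 15x⁴ + 5x³ − 38x² − 30x + 1) ÷ lead(D) = −15x⁸ ÷ −3x = 5x⁷. Subtract (5x⁷)·D = −15x⁸ − 20x⁷. Remainder: 6x⁷ − x⁶ − 12x⁵ + 15x⁴ + 5x³ − 38x² − 30x + 1.
Step 2: lead(6x⁷ − x⁶ − 12x⁵ + 15x⁴ + 5x³ − 38x² − 30x + 1) ÷ lead(D) = 6x⁷ ÷ −3x = −2x⁶. Subtract (−2x⁶)·D = 6x⁷ + 8x⁶. Remainder: −9x⁶ − 12x⁵ + 15x⁴ + 5x³ − 38x² − 30x + 1.
Step 3: lead(−9x⁶ − 12x⁵ + 15x⁴ + 5x³ − 38x² − 30x + 1) ÷ lead(D) = −9x⁶ ÷ −3x = 3x⁵. Subtract (3x⁵)·D = −9x⁶ − 12x⁵. Remainder: 15x⁴ + 5x³ − 38x² − 30x + 1.
Step 4: lead(15x⁴ + 5x³ − 38x² − 30x + 1) ÷ lead(D) = 15x⁴ ÷ −3x = −5x³. Subtract (−5x³)·D = 15x⁴ + 20x³. Remainder: −15x³ − 38x² − 30x + 1.
Step 5: lead(−15x³ − 38x² − 30x + 1) ÷ lead(D) = −15x³ ÷ −3x = 5x². Subtract (5x²)·D = −15x³ − 20x². Remainder: −18x² − 30x + 1.
Step 6: lead(−18x² − 30x + 1) ÷ lead(D) = −18x² ÷ −3x = 6x. Subtract (6x)·D = −18x² − 24x. Remainder: −6x + 1.
Step 7: lead(−6x + 1) ÷ lead(D) = −6x ÷ −3x = 2. Subtract (2)·D = −6x − 8. Remainder: 9.

R(x) = 9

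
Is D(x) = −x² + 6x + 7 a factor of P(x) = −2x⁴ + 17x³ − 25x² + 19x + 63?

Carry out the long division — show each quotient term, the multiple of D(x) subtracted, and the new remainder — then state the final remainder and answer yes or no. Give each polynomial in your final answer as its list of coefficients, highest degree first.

Step 1: lead(−2x⁴ + 17x³ − 25x² + 19x + 63) ÷ lead(D) = −2x⁴ ÷ −x² = 2x². Subtract (2x²)·D = −2x⁴ + 12x³ + 14x². Remainder: 5x³ − 39x² + 19x + 63.
Step 2: lead(5x³ − 39x² + 19x + 63) ÷ lead(D) = 5x³ ÷ −x² = −5x. Subtract (−5x)·D = 5x³ − 30x² − 35x. Remainder: −9x² + 54x + 63.
Step 3: lead(−9x² + 54x + 63) ÷ lead(D) = −9x² ÷ −x² = 9. Subtract (9)·D = −9x² + 54x + 63. Remainder: 0.

R = [0], so D(x) is a factor of P(x). yes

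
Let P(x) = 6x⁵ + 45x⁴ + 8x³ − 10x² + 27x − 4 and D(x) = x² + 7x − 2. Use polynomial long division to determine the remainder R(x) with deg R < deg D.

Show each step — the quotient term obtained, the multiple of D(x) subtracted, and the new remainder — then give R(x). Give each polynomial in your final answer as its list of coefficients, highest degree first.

Step 1: lead(6x⁵ + 45x⁴ + 8x³ − 10x² + 27x − 4) ÷ lead(D) = 6x⁵ ÷ x² = 6x³. Subtract (6x³)·D = 6x⁵ + 42x⁴ − 12x³. Remainder: 3x⁴ + 20x³ − 10x² + 27x − 4.
Step 2: lead(3x⁴ + 20x³ − 10x² + 27x − 4) ÷ lead(D) = 3x⁴ ÷ x² = 3x². Subtract (3x²)·D = 3x⁴ + 21x³ − 6x². Remainder: −x³ − 4x² + 27x − 4.
Step 3: lead(−x³ − 4x² + 27x − 4) ÷ lead(D) = −x³ ÷ x² = −x. Subtract (−x)·D = −x³ − 7x² + 2x. Remainder: 3x² + 25x − 4.
Step 4: lead(3x² + 25x − 4) ÷ lead(D) = 3x² ÷ x² = 3. Subtract (3)·D = 3x² + 21x − 6. Remainder: 4x + 2.

R = [4, 2]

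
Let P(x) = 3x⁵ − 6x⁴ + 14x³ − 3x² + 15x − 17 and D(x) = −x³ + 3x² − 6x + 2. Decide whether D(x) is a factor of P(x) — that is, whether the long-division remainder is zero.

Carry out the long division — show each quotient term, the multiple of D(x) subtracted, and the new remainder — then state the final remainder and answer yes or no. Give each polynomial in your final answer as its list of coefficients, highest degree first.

R = [-9, -7], so D(x) is not a factor of P(x). no

Step 1: lead(3x⁵ − 6x⁴ + 14x³ − 3x² + 15x − 17) ÷ lead(D) = 3x⁵ ÷ −x³ = −3x². Subtract (−3x²)·D = 3x⁵ − 9x⁴ + 18x³ − 6x². Remainder: 3x⁴ − 4x³ + 3x² + 15x − 17.
Step 2: lead(3x⁴ − 4x³ + 3x² + 15x − 17) ÷ lead(D) = 3x⁴ ÷ −x³ = −3x. Subtract (−3x)·D = 3x⁴ − 9x³ + 18x² − 6x. Remainder: 5x³ − 15x² + 21x − 17.
Step 3: lead(5x³ − 15x² + 21x − 17) ÷ lead(D) = 5x³ ÷ −x³ = −5. Subtract (−5)·D = 5x³ − 15x² + 30x − 10. Remainder: −9x − 7.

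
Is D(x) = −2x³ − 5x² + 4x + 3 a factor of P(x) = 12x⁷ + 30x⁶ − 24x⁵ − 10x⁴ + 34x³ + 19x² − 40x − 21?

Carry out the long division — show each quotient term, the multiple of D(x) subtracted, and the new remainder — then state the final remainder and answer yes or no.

R(x) = 0, so D(x) is a factor of P(x). yes

Step 1: lead(12x⁷ + 30x⁶ − 24x⁵ − 10x⁴ + 34x³ + 19x² − 40x − 21) ÷ lead(D) = 12x⁷ ÷ −2x³ = −6x⁴. Subtract (−6x⁴)·D = 12x⁷ + 30x⁶ − 24x⁵ − 18x⁴. Remainder: 8x⁴ + 34x³ + 19x² − 40x − 21.
Step 2: lead(8x⁴ + 34x³ + 19x² − 40x − 21) ÷ lead(D) = 8x⁴ ÷ −2x³ = −4x. Subtract (−4x)·D = 8x⁴ + 20x³ − 16x² − 12x. Remainder: 14x³ + 35x² − 28x − 21.
Step 3: lead(14x³ + 35x² − 28x − 21) ÷ lead(D) = 14x³ ÷ −2x³ = −7. Subtract (−7)·D = 14x³ + 35x² − 28x − 21. Remainder: 0.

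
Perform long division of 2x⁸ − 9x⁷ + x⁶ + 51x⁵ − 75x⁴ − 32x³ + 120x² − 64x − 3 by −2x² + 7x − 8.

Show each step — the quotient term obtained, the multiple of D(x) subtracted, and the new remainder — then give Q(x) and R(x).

Step 1: lead(2x⁸ − 9x⁷ + x⁶ + 51x⁵ − 75x⁴ − 32x³ + 120x² − 64x − 3) ÷ lead(D) = 2x⁸ ÷ −2x² = −x⁶. Subtract (−x⁶)·D = 2x⁸ − 7x⁷ + 8x⁶. Remainder: −2x⁷ − 7x⁶ + 51x⁵ − 75x⁴ − 32x³ + 120x² − 64x − 3.
Step 2: lead(−2x⁷ − 7x⁶ + 51x⁵ − 75x⁴ − 32x³ + 120x² − 64x − 3) ÷ lead(D) = −2x⁷ ÷ −2x² = x⁵. Subtract (x⁵)·D = −2x⁷ + 7x⁶ − 8x⁵. Remainder: −14x⁶ + 59x⁵ − 75x⁴ − 32x³ + 120x² − 64x − 3.
Step 3: lead(−14x⁶ + 59x⁵ − 75x⁴ − 32x³ + 120x² − 64x − 3) ÷ lead(D) = −14x⁶ ÷ −2x² = 7x⁴. Subtract (7x⁴)·D = −14x⁶ + 49x⁵ − 56x⁴. Remainder: 10x⁵ − 19x⁴ − 32x³ + 120x² − 64x − 3.
Step 4: lead(10x⁵ − 19x⁴ − 32x³ + 120x² − 64x − 3) ÷ lead(D) = 10x⁵ ÷ −2x² = −5x³. Subtract (−5x³)·D = 10x⁵ − 35x⁴ + 40x³. Remainder: 16x⁴ − 72x³ + 120x² − 64x − 3.
Step 5: lead(16x⁴ − 72x³ + 120x² − 64x − 3) ÷ lead(D) = 16x⁴ ÷ −2x² = −8x². Subtract (−8x²)·D = 16x⁴ − 56x³ + 64x². Remainder: −16x³ + 56x² − 64x − 3.
Step 6: lead(−16x³ + 56x² − 64x − 3) ÷ lead(D) = −16x³ ÷ −2x² = 8x. Subtract (8x)·D = −16x³ + 56x² − 64x. Remainder: −3.

Q(x) = −x⁶ + x⁵ + 7x⁴ − 5x³ − 8x² + 8x; R(x) = −3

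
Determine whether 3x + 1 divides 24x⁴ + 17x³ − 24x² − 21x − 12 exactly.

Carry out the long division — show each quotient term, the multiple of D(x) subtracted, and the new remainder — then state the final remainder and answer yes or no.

Step 1: lead(24x⁴ + 17x³ − 24x² − 21x − 12) ÷ lead(D) = 24x⁴ ÷ 3x = 8x³. Subtract (8x³)·D = 24x⁴ + 8x³. Remainder: 9x³ − 24x² − 21x − 12.
Step 2: lead(9x³ − 24x² − 21x − 12) ÷ lead(D) = 9x³ ÷ 3x = 3x². Subtract (3x²)·D = 9x³ + 3x². Remainder: −27x² − 21x − 12.
Step 3: lead(−27x² − 21x − 12) ÷ lead(D) = −27x² ÷ 3x = −9x. Subtract (−9x)·D = −27x² − 9x. Remainder: −12x − 12.
Step 4: lead(−12x − 12) ÷ lead(D) = −12x ÷ 3x = −4. Subtract (−4)·D = −12x − 4. Remainder: −8.

R(x) = −8, so D(x) is not a factor of P(x). no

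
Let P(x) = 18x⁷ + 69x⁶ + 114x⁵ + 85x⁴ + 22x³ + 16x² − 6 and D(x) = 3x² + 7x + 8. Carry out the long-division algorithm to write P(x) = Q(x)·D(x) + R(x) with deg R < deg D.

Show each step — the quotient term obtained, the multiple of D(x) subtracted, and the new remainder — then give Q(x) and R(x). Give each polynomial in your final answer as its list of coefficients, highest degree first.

Step 1: lead(18x⁷ + 69x⁶ + 114x⁵ + 85x⁴ + 22x³ + 16x² − 6) ÷ lead(D) = 18x⁷ ÷ 3x² = 6x⁵. Subtract (6x⁵)·D = 18x⁷ + 42x⁶ + 48x⁵. Remainder: 27x⁶ + 66x⁵ + 85x⁴ + 22x³ + 16x² − 6.
Step 2: lead(27x⁶ + 66x⁵ + 85x⁴ + 22x³ + 16x² − 6) ÷ lead(D) = 27x⁶ ÷ 3x² = 9x⁴. Subtract (9x⁴)·D = 27x⁶ + 63x⁵ + 72x⁴. Remainder: 3x⁵ + 13x⁴ + 22x³ + 16x² − 6.
Step 3: lead(3x⁵ + 13x⁴ + 22x³ + 16x² − 6) ÷ lead(D) = 3x⁵ ÷ 3x² = x³. Subtract (x³)·D = 3x⁵ + 7x⁴ + 8x³. Remainder: 6x⁴ + 14x³ + 16x² − 6.
Step 4: lead(6x⁴ + 14x³ + 16x² − 6) ÷ lead(D) = 6x⁴ ÷ 3x² = 2x². Subtract (2x²)·D = 6x⁴ + 14x³ + 16x². Remainder: −6.

Q = [6, 9, 1, 2, 0, 0]; R = [-6]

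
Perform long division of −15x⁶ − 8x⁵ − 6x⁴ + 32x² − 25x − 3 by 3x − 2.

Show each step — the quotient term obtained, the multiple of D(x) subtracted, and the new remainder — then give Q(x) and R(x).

Q(x) = −5x⁵ − 6x⁴ − 6x³ − 4x² + 8x − 3; R(x) = −9

Step 1: lead(−15x⁶ − 8x⁵ − 6x⁴ + 32x² − 25x − 3) ÷ lead(D) = −15x⁶ ÷ 3x = −5x⁵. Subtract (−5x⁵)·D = −15x⁶ + 10x⁵. Remainder: −18x⁵ − 6x⁴ + 32x² − 25x − 3.
Step 2: lead(−18x⁵ − 6x⁴ + 32x² − 25x − 3) ÷ lead(D) = −18x⁵ ÷ 3x = −6x⁴. Subtract (−6x⁴)·D = −18x⁵ + 12x⁴. Remainder: −18x⁴ + 32x² − 25x − 3.
Step 3: lead(−18x⁴ + 32x² − 25x − 3) ÷ lead(D) = −18x⁴ ÷ 3x = −6x³. Subtract (−6x³)·D = −18x⁴ + 12x³. Remainder: −12x³ + 32x² − 25x − 3.
Step 4: lead(−12x³ + 32x² − 25x − 3) ÷ lead(D) = −12x³ ÷ 3x = −4x². Subtract (−4x²)·D = −12x³ + 8x². Remainder: 24x² − 25x − 3.
Step 5: lead(24x² − 25x − 3) ÷ lead(D) = 24x² ÷ 3x = 8x. Subtract (8x)·D = 24x² − 16x. Remainder: −9x − 3.
Step 6: lead(−9x − 3) ÷ lead(D) = −9x ÷ 3x = −3. Subtract (−3)·D = −9x + 6. Remainder: −9.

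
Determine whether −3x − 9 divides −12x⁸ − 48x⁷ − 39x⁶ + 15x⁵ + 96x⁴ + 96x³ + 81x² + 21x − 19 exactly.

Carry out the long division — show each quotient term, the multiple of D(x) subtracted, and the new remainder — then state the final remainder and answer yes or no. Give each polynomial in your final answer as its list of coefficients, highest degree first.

Step 1: lead(−12x⁸ − 48x⁷ − 39x⁶ + 15x⁵ + 96x⁴ + 96x³ + 81x² + 21x − 19) ÷ lead(D) = −12x⁸ ÷ −3x = 4x⁷. Subtract (4x⁷)·D = −12x⁸ − 36x⁷. Remainder: −12x⁷ − 39x⁶ + 15x⁵ + 96x⁴ + 96x³ + 81x² + 21x − 19.
Step 2: lead(−12x⁷ − 39x⁶ + 15x⁵ + 96x⁴ + 96x³ + 81x² + 21x − 19) ÷ lead(D) = −12x⁷ ÷ −3x = 4x⁶. Subtract (4x⁶)·D = −12x⁷ − 36x⁶. Remainder: −3x⁶ + 15x⁵ + 96x⁴ + 96x³ + 81x² + 21x − 19.
Step 3: lead(−3x⁶ + 15x⁵ + 96x⁴ + 96x³ + 81x² + 21x − 19) ÷ lead(D) = −3x⁶ ÷ −3x = x⁵. Subtract (x⁵)·D = −3x⁶ − 9x⁵. Remainder: 24x⁵ + 96x⁴ + 96x³ + 81x² + 21x − 19.
Step 4: lead(24x⁵ + 96x⁴ + 96x³ + 81x² + 21x − 19) ÷ lead(D) = 24x⁵ ÷ −3x = −8x⁴. Subtract (−8x⁴)·D = 24x⁵ + 72x⁴. Remainder: 24x⁴ + 96x³ + 81x² + 21x − 19.
Step 5: lead(24x⁴ + 96x³ + 81x² + 21x − 19) ÷ lead(D) = 24x⁴ ÷ −3x = −8x³. Subtract (−8x³)·D = 24x⁴ + 72x³. Remainder: 24x³ + 81x² + 21x − 19.
Step 6: lead(24x³ + 81x² + 21x − 19) ÷ lead(D) = 24x³ ÷ −3x = −8x². Subtract (−8x²)·D = 24x³ + 72x². Remainder: 9x² + 21x − 19.
Step 7: lead(9x² + 21x − 19) ÷ lead(D) = 9x² ÷ −3x = −3x. Subtract (−3x)·D = 9x² + 27x. Remainder: −6x − 19.
Step 8: lead(−6x − 19) ÷ lead(D) = −6x ÷ −3x = 2. Subtract (2)·D = −6x − 18. Remainder: −1.

R = [-1], so D(x) is not a factor of P(x). no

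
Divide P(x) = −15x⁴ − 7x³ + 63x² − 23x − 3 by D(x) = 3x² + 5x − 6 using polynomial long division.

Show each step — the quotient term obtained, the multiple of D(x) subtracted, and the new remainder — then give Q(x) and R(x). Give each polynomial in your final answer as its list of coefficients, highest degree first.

Step 1: lead(−15x⁴ − 7x³ + 63x² − 23x − 3) ÷ lead(D) = −15x⁴ ÷ 3x² = −5x². Subtract (−5x²)·D = −15x⁴ − 25x³ + 30x². Remainder: 18x³ + 33x² − 23x − 3.
Step 2: lead(18x³ + 33x² − 23x − 3) ÷ lead(D) = 18x³ ÷ 3x² = 6x. Subtract (6x)·D = 18x³ + 30x² − 36x. Remainder: 3x² + 13x − 3.
Step 3: lead(3x² + 13x − 3) ÷ lead(D) = 3x² ÷ 3x² = 1. Subtract (1)·D = 3x² + 5x − 6. Remainder: 8x + 3.

Q = [-5, 6, 1]; R = [8, 3]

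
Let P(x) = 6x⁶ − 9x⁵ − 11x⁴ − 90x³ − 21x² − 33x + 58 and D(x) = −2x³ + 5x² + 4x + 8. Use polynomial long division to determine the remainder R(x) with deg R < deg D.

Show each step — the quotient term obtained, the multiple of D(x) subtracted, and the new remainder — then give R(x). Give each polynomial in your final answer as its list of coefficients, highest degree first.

Step 1: lead(6x⁶ − 9x⁵ − 11x⁴ − 90x³ − 21x² − 33x + 58) ÷ lead(D) = 6x⁶ ÷ −2x³ = −3x³. Subtract (−3x³)·D = 6x⁶ − 15x⁵ − 12x⁴ − 24x³. Remainder: 6x⁵ + x⁴ − 66x³ − 21x² − 33x + 58.
Step 2: lead(6x⁵ + x⁴ − 66x³ − 21x² − 33x + 58) ÷ lead(D) = 6x⁵ ÷ −2x³ = −3x². Subtract (−3x²)·D = 6x⁵ − 15x⁴ − 12x³ − 24x². Remainder: 16x⁴ − 54x³ + 3x² − 33x + 58.
Step 3: lead(16x⁴ − 54x³ + 3x² − 33x + 58) ÷ lead(D) = 16x⁴ ÷ −2x³ = −8x. Subtract (−8x)·D = 16x⁴ − 40x³ − 32x² − 64x. Remainder: −14x³ + 35x² + 31x + 58.
Step 4: lead(−14x³ + 35x² + 31x + 58) ÷ lead(D) = −14x³ ÷ −2x³ = 7. Subtract (7)·D = −14x³ + 35x² + 28x + 56. Remainder: 3x + 2.

R = [3, 2]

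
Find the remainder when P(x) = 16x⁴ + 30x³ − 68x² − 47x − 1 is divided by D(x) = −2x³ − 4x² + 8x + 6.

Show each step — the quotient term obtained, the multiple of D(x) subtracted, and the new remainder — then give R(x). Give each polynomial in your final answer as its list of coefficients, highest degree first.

R = [-7, -7]

Step 1: lead(16x⁴ + 30x³ − 68x² − 47x − 1) ÷ lead(D) = 16x⁴ ÷ −2x³ = −8x. Subtract (−8x)·D = 16x⁴ + 32x³ − 64x² − 48x. Remainder: −2x³ − 4x² + x − 1.
Step 2: lead(−2x³ − 4x² + x − 1) ÷ lead(D) = −2x³ ÷ −2x³ = 1. Subtract (1)·D = −2x³ − 4x² + 8x + 6. Remainder: −7x − 7.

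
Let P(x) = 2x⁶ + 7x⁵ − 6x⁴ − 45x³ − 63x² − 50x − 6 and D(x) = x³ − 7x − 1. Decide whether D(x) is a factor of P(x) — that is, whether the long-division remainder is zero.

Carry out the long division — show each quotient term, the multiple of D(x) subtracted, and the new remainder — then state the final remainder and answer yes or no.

Step 1: lead(2x⁶ + 7x⁵ − 6x⁴ − 45x³ − 63x² − 50x − 6) ÷ lead(D) = 2x⁶ ÷ x³ = 2x³. Subtract (2x³)·D = 2x⁶ − 14x⁴ − 2x³. Remainder: 7x⁵ + 8x⁴ − 43x³ − 63x² − 50x − 6.
Step 2: lead(7x⁵ + 8x⁴ − 43x³ − 63x² − 50x − 6) ÷ lead(D) = 7x⁵ ÷ x³ = 7x². Subtract (7x²)·D = 7x⁵ − 49x³ − 7x². Remainder: 8x⁴ + 6x³ − 56x² − 50x − 6.
Step 3: lead(8x⁴ + 6x³ − 56x² − 50x − 6) ÷ lead(D) = 8x⁴ ÷ x³ = 8x. Subtract (8x)·D = 8x⁴ − 56x² − 8x. Remainder: 6x³ − 42x − 6.
Step 4: lead(6x³ − 42x − 6) ÷ lead(D) = 6x³ ÷ x³ = 6. Subtract (6)·D = 6x³ − 42x − 6. Remainder: 0.

R(x) = 0, so D(x) is a factor of P(x). yes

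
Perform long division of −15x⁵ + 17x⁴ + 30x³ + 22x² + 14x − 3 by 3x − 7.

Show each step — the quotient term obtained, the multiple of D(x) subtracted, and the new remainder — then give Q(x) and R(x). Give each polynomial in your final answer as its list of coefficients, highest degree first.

Step 1: lead(−15x⁵ + 17x⁴ + 30x³ + 22x² + 14x − 3) ÷ lead(D) = −15x⁵ ÷ 3x = −5x⁴. Subtract (−5x⁴)·D = −15x⁵ + 35x⁴. Remainder: −18x⁴ + 30x³ + 22x² + 14x − 3.
Step 2: lead(−18x⁴ + 30x³ + 22x² + 14x − 3) ÷ lead(D) = −18x⁴ ÷ 3x = −6x³. Subtract (−6x³)·D = −18x⁴ + 42x³. Remainder: −12x³ + 22x² + 14x − 3.
Step 3: lead(−12x³ + 22x² + 14x − 3) ÷ lead(D) = −12x³ ÷ 3x = −4x². Subtract (−4x²)·D = −12x³ + 28x². Remainder: −6x² + 14x − 3.
Step 4: lead(−6x² + 14x − 3) ÷ lead(D) = −6x² ÷ 3x = −2x. Subtract (−2x)·D = −6x² + 14x. Remainder: −3.

Q = [-5, -6, -4, -2, 0]; R = [-3]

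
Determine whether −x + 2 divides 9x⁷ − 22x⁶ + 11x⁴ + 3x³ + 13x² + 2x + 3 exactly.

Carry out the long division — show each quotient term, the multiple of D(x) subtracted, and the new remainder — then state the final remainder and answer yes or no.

Step 1: lead(9x⁷ − 22x⁶ + 11x⁴ + 3x³ + 13x² + 2x + 3) ÷ lead(D) = 9x⁷ ÷ −x = −9x⁶. Subtract (−9x⁶)·D = 9x⁷ − 18x⁶. Remainder: −4x⁶ + 11x⁴ + 3x³ + 13x² + 2x + 3.
Step 2: lead(−4x⁶ + 11x⁴ + 3x³ + 13x² + 2x + 3) ÷ lead(D) = −4x⁶ ÷ −x = 4x⁵. Subtract (4x⁵)·D = −4x⁶ + 8x⁵. Remainder: −8x⁵ + 11x⁴ + 3x³ + 13x² + 2x + 3.
Step 3: lead(−8x⁵ + 11x⁴ + 3x³ + 13x² + 2x + 3) ÷ lead(D) = −8x⁵ ÷ −x = 8x⁴. Subtract (8x⁴)·D = −8x⁵ + 16x⁴. Remainder: −5x⁴ + 3x³ + 13x² + 2x + 3.
Step 4: lead(−5x⁴ + 3x³ + 13x² + 2x + 3) ÷ lead(D) = −5x⁴ ÷ −x = 5x³. Subtract (5x³)·D = −5x⁴ + 10x³. Remainder: −7x³ + 13x² + 2x + 3.
Step 5: lead(−7x³ + 13x² + 2x + 3) ÷ lead(D) = −7x³ ÷ −x = 7x². Subtract (7x²)·D = −7x³ + 14x². Remainder: −x² + 2x + 3.
Step 6: lead(−x² + 2x + 3) ÷ lead(D) = −x² ÷ −x = x. Subtract (x)·D = −x² + 2x. Remainder: 3.

R(x) = 3, so D(x) is not a factor of P(x). no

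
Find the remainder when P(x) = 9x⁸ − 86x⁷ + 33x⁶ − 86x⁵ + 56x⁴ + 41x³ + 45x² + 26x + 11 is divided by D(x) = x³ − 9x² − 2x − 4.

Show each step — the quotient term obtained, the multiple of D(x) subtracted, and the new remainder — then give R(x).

R(x) = 7

Step 1: lead(9x⁸ − 86x⁷ + 33x⁶ − 86x⁵ + 56x⁴ + 41x³ + 45x² + 26x + 11) ÷ lead(D) = 9x⁸ ÷ x³ = 9x⁵. Subtract (9x⁵)·D = 9x⁸ − 81x⁷ − 18x⁶ − 36x⁵. Remainder: −5x⁷ + 51x⁶ − 50x⁵ + 56x⁴ + 41x³ + 45x² + 26x + 11.
Step 2: lead(−5x⁷ + 51x⁶ − 50x⁵ + 56x⁴ + 41x³ + 45x² + 26x + 11) ÷ lead(D) = −5x⁷ ÷ x³ = −5x⁴. Subtract (−5x⁴)·D = −5x⁷ + 45x⁶ + 10x⁵ + 20x⁴. Remainder: 6x⁶ − 60x⁵ + 36x⁴ + 41x³ + 45x² + 26x + 11.
Step 3: lead(6x⁶ − 60x⁵ + 36x⁴ + 41x³ + 45x² + 26x + 11) ÷ lead(D) = 6x⁶ ÷ x³ = 6x³. Subtract (6x³)·D = 6x⁶ − 54x⁵ − 12x⁴ − 24x³. Remainder: −6x⁵ + 48x⁴ + 65x³ + 45x² + 26x + 11.
Step 4: lead(−6x⁵ + 48x⁴ + 65x³ + 45x² + 26x + 11) ÷ lead(D) = −6x⁵ ÷ x³ = −6x². Subtract (−6x²)·D = −6x⁵ + 54x⁴ + 12x³ + 24x². Remainder: −6x⁴ + 53x³ + 21x² + 26x + 11.
Step 5: lead(−6x⁴ + 53x³ + 21x² + 26x + 11) ÷ lead(D) = −6x⁴ ÷ x³ = −6x. Subtract (−6x)·D = −6x⁴ + 54x³ + 12x² + 24x. Remainder: −x³ + 9x² + 2x + 11.
Step 6: lead(−x³ + 9x² + 2x + 11) ÷ lead(D) = −x³ ÷ x³ = −1. Subtract (−1)·D = −x³ + 9x² + 2x + 4. Remainder: 7.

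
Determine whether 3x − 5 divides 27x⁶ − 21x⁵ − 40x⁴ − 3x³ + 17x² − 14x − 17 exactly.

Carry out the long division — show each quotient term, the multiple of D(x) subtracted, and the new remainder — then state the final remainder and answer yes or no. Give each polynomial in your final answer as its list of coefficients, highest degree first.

R = [-7], so D(x) is not a factor of P(x). no

Step 1: lead(27x⁶ − 21x⁵ − 40x⁴ − 3x³ + 17x² − 14x − 17) ÷ lead(D) = 27x⁶ ÷ 3x = 9x⁵. Subtract (9x⁵)·D = 27x⁶ − 45x⁵. Remainder: 24x⁵ − 40x⁴ − 3x³ + 17x² − 14x − 17.
Step 2: lead(24x⁵ − 40x⁴ − 3x³ + 17x² − 14x − 17) ÷ lead(D) = 24x⁵ ÷ 3x = 8x⁴. Subtract (8x⁴)·D = 24x⁵ − 40x⁴. Remainder: −3x³ + 17x² − 14x − 17.
Step 3: lead(−3x³ + 17x² − 14x − 17) ÷ lead(D) = −3x³ ÷ 3x = −x². Subtract (−x²)·D = −3x³ + 5x². Remainder: 12x² − 14x − 17.
Step 4: lead(12x² − 14x − 17) ÷ lead(D) = 12x² ÷ 3x = 4x. Subtract (4x)·D = 12x² − 20x. Remainder: 6x − 17.
Step 5: lead(6x − 17) ÷ lead(D) = 6x ÷ 3x = 2. Subtract (2)·D = 6x − 10. Remainder: −7.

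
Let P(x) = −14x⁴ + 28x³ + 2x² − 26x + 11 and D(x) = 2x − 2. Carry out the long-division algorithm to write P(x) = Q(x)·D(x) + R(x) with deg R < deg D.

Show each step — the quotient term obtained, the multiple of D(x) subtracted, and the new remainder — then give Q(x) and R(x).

Step 1: lead(−14x⁴ + 28x³ + 2x² − 26x + 11) ÷ lead(D) = −14x⁴ ÷ 2x = −7x³. Subtract (−7x³)·D = −14x⁴ + 14x³. Remainder: 14x³ + 2x² − 26x + 11.
Step 2: lead(14x³ + 2x² − 26x + 11) ÷ lead(D) = 14x³ ÷ 2x = 7x². Subtract (7x²)·D = 14x³ − 14x². Remainder: 16x² − 26x + 11.
Step 3: lead(16x² − 26x + 11) ÷ lead(D) = 16x² ÷ 2x = 8x. Subtract (8x)·D = 16x² − 16x. Remainder: −10x + 11.
Step 4: lead(−10x + 11) ÷ lead(D) = −10x ÷ 2x = −5. Subtract (−5)·D = −10x + 10. Remainder: 1.

Q(x) = −7x³ + 7x² + 8x − 5; R(x) = 1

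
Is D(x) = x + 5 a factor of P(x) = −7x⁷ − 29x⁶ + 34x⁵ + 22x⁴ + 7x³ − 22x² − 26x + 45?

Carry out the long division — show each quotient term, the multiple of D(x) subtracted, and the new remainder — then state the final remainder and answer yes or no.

R(x) = 0, so D(x) is a factor of P(x). yes

Step 1: lead(−7x⁷ − 29x⁶ + 34x⁵ + 22x⁴ + 7x³ − 22x² − 26x + 45) ÷ lead(D) = −7x⁷ ÷ x = −7x⁶. Subtract (−7x⁶)·D = −7x⁷ − 35x⁶. Remainder: 6x⁶ + 34x⁵ + 22x⁴ + 7x³ − 22x² − 26x + 45.
Step 2: lead(6x⁶ + 34x⁵ + 22x⁴ + 7x³ − 22x² − 26x + 45) ÷ lead(D) = 6x⁶ ÷ x = 6x⁵. Subtract (6x⁵)·D = 6x⁶ + 30x⁵. Remainder: 4x⁵ + 22x⁴ + 7x³ − 22x² − 26x + 45.
Step 3: lead(4x⁵ + 22x⁴ + 7x³ − 22x² − 26x + 45) ÷ lead(D) = 4x⁵ ÷ x = 4x⁴. Subtract (4x⁴)·D = 4x⁵ + 20x⁴. Remainder: 2x⁴ + 7x³ − 22x² − 26x + 45.
Step 4: lead(2x⁴ + 7x³ − 22x² − 26x + 45) ÷ lead(D) = 2x⁴ ÷ x = 2x³. Subtract (2x³)·D = 2x⁴ + 10x³. Remainder: −3x³ − 22x² − 26x + 45.
Step 5: lead(−3x³ − 22x² − 26x + 45) ÷ lead(D) = −3x³ ÷ x = −3x². Subtract (−3x²)·D = −3x³ − 15x². Remainder: −7x² − 26x + 45.
Step 6: lead(−7x² − 26x + 45) ÷ lead(D) = −7x² ÷ x = −7x. Subtract (−7x)·D = −7x² − 35x. Remainder: 9x + 45.
Step 7: lead(9x + 45) ÷ lead(D) = 9x ÷ x = 9. Subtract (9)·D = 9x + 45. Remainder: 0.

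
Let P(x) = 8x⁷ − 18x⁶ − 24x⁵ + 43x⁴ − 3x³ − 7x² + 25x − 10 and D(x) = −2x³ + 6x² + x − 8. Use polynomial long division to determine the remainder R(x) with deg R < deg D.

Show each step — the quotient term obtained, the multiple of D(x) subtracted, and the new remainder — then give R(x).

R(x) = −7x² − 9x + 6

Step 1: lead(8x⁷ − 18x⁶ − 24x⁵ + 43x⁴ − 3x³ − 7x² + 25x − 10) ÷ lead(D) = 8x⁷ ÷ −2x³ = −4x⁴. Subtract (−4x⁴)·D = 8x⁷ − 24x⁶ − 4x⁵ + 32x⁴. Remainder: 6x⁶ − 20x⁵ + 11x⁴ − 3x³ − 7x² + 25x − 10.
Step 2: lead(6x⁶ − 20x⁵ + 11x⁴ − 3x³ − 7x² + 25x − 10) ÷ lead(D) = 6x⁶ ÷ −2x³ = −3x³. Subtract (−3x³)·D = 6x⁶ − 18x⁵ − 3x⁴ + 24x³. Remainder: −2x⁵ + 14x⁴ − 27x³ − 7x² + 25x − 10.
Step 3: lead(−2x⁵ + 14x⁴ − 27x³ − 7x² + 25x − 10) ÷ lead(D) = −2x⁵ ÷ −2x³ = x². Subtract (x²)·D = −2x⁵ + 6x⁴ + x³ − 8x². Remainder: 8x⁴ − 28x³ + x² + 25x − 10.
Step 4: lead(8x⁴ − 28x³ + x² + 25x − 10) ÷ lead(D) = 8x⁴ ÷ −2x³ = −4x. Subtract (−4x)·D = 8x⁴ − 24x³ − 4x² + 32x. Remainder: −4x³ + 5x² − 7x − 10.
Step 5: lead(−4x³ + 5x² − 7x − 10) ÷ lead(D) = −4x³ ÷ −2x³ = 2. Subtract (2)·D = −4x³ + 12x² + 2x − 16. Remainder: −7x² − 9x + 6.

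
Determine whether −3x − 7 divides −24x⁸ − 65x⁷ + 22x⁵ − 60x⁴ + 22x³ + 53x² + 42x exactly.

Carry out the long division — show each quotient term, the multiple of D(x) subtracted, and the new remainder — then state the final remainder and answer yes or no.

R(x) = 0, so D(x) is a factor of P(x). yes

Step 1: lead(−24x⁸ − 65x⁷ + 22x⁵ − 60x⁴ + 22x³ + 53x² + 42x) ÷ lead(D) = −24x⁸ ÷ −3x = 8x⁷. Subtract (8x⁷)·D = −24x⁸ − 56x⁷. Remainder: −9x⁷ + 22x⁵ − 60x⁴ + 22x³ + 53x² + 42x.
Step 2: lead(−9x⁷ + 22x⁵ − 60x⁴ + 22x³ + 53x² + 42x) ÷ lead(D) = −9x⁷ ÷ −3x = 3x⁶. Subtract (3x⁶)·D = −9x⁷ − 21x⁶. Remainder: 21x⁶ + 22x⁵ − 60x⁴ + 22x³ + 53x² + 42x.
Step 3: lead(21x⁶ + 22x⁵ − 60x⁴ + 22x³ + 53x² + 42x) ÷ lead(D) = 21x⁶ ÷ −3x = −7x⁵. Subtract (−7x⁵)·D = 21x⁶ + 49x⁵. Remainder: −27x⁵ − 60x⁴ + 22x³ + 53x² + 42x.
Step 4: lead(−27x⁵ − 60x⁴ + 22x³ + 53x² + 42x) ÷ lead(D) = −27x⁵ ÷ −3x = 9x⁴. Subtract (9x⁴)·D = −27x⁵ − 63x⁴. Remainder: 3x⁴ + 22x³ + 53x² + 42x.
Step 5: lead(3x⁴ + 22x³ + 53x² + 42x) ÷ lead(D) = 3x⁴ ÷ −3x = −x³. Subtract (−x³)·D = 3x⁴ + 7x³. Remainder: 15x³ + 53x² + 42x.
Step 6: lead(15x³ + 53x² + 42x) ÷ lead(D) = 15x³ ÷ −3x = −5x². Subtract (−5x²)·D = 15x³ + 35x². Remainder: 18x² + 42x.
Step 7: lead(18x² + 42x) ÷ lead(D) = 18x² ÷ −3x = −6x. Subtract (−6x)·D = 18x² + 42x. Remainder: 0.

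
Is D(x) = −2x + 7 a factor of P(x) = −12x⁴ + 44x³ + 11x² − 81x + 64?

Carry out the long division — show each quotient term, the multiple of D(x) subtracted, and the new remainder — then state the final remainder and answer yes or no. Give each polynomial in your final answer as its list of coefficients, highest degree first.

R = [1], so D(x) is not a factor of P(x). no

Step 1: lead(−12x⁴ + 44x³ + 11x² − 81x + 64) ÷ lead(D) = −12x⁴ ÷ −2x = 6x³. Subtract (6x³)·D = −12x⁴ + 42x³. Remainder: 2x³ + 11x² − 81x + 64.
Step 2: lead(2x³ + 11x² − 81x + 64) ÷ lead(D) = 2x³ ÷ −2x = −x². Subtract (−x²)·D = 2x³ − 7x². Remainder: 18x² − 81x + 64.
Step 3: lead(18x² − 81x + 64) ÷ lead(D) = 18x² ÷ −2x = −9x. Subtract (−9x)·D = 18x² − 63x. Remainder: −18x + 64.
Step 4: lead(−18x + 64) ÷ lead(D) = −18x ÷ −2x = 9. Subtract (9)·D = −18x + 63. Remainder: 1.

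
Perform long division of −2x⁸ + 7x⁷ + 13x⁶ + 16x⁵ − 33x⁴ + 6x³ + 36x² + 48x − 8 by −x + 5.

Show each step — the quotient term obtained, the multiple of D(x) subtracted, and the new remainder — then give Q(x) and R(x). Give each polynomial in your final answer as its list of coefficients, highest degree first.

Q = [2, 3, 2, -6, 3, 9, 9, -3]; R = [7]

Step 1: lead(−2x⁸ + 7x⁷ + 13x⁶ + 16x⁵ − 33x⁴ + 6x³ + 36x² + 48x − 8) ÷ lead(D) = −2x⁸ ÷ −x = 2x⁷. Subtract (2x⁷)·D = −2x⁸ + 10x⁷. Remainder: −3x⁷ + 13x⁶ + 16x⁵ − 33x⁴ + 6x³ + 36x² + 48x − 8.
Step 2: lead(−3x⁷ + 13x⁶ + 16x⁵ − 33x⁴ + 6x³ + 36x² + 48x − 8) ÷ lead(D) = −3x⁷ ÷ −x = 3x⁶. Subtract (3x⁶)·D = −3x⁷ + 15x⁶. Remainder: −2x⁶ + 16x⁵ − 33x⁴ + 6x³ + 36x² + 48x − 8.
Step 3: lead(−2x⁶ + 16x⁵ − 33x⁴ + 6x³ + 36x² + 48x − 8) ÷ lead(D) = −2x⁶ ÷ −x = 2x⁵. Subtract (2x⁵)·D = −2x⁶ + 10x⁵. Remainder: 6x⁵ − 33x⁴ + 6x³ + 36x² + 48x − 8.
Step 4: lead(6x⁵ − 33x⁴ + 6x³ + 36x² + 48x − 8) ÷ lead(D) = 6x⁵ ÷ −x = −6x⁴. Subtract (−6x⁴)·D = 6x⁵ − 30x⁴. Remainder: −3x⁴ + 6x³ + 36x² + 48x − 8.
Step 5: lead(−3x⁴ + 6x³ + 36x² + 48x − 8) ÷ lead(D) = −3x⁴ ÷ −x = 3x³. Subtract (3x³)·D = −3x⁴ + 15x³. Remainder: −9x³ + 36x² + 48x − 8.
Step 6: lead(−9x³ + 36x² + 48x − 8) ÷ lead(D) = −9x³ ÷ −x = 9x². Subtract (9x²)·D = −9x³ + 45x². Remainder: −9x² + 48x − 8.
Step 7: lead(−9x² + 48x − 8) ÷ lead(D) = −9x² ÷ −x = 9x. Subtract (9x)·D = −9x² + 45x. Remainder: 3x − 8.
Step 8: lead(3x − 8) ÷ lead(D) = 3x ÷ −x = −3. Subtract (−3)·D = 3x − 15. Remainder: 7.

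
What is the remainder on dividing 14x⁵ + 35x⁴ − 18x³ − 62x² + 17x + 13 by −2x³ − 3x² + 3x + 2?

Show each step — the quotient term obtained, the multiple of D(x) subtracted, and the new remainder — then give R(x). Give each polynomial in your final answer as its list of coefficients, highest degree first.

R = [4, -5]

Step 1: lead(14x⁵ + 35x⁴ − 18x³ − 62x² + 17x + 13) ÷ lead(D) = 14x⁵ ÷ −2x³ = −7x². Subtract (−7x²)·D = 14x⁵ + 21x⁴ − 21x³ − 14x². Remainder: 14x⁴ + 3x³ − 48x² + 17x + 13.
Step 2: lead(14x⁴ + 3x³ − 48x² + 17x + 13) ÷ lead(D) = 14x⁴ ÷ −2x³ = −7x. Subtract (−7x)·D = 14x⁴ + 21x³ − 21x² − 14x. Remainder: −18x³ − 27x² + 31x + 13.
Step 3: lead(−18x³ − 27x² + 31x + 13) ÷ lead(D) = −18x³ ÷ −2x³ = 9. Subtract (9)·D = −18x³ − 27x² + 27x + 18. Remainder: 4x − 5.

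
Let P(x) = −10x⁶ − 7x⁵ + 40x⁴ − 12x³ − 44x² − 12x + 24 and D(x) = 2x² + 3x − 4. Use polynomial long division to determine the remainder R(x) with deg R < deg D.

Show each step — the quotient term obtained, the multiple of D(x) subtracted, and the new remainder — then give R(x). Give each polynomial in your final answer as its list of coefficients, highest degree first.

Step 1: lead(−10x⁶ − 7x⁵ + 40x⁴ − 12x³ − 44x² − 12x + 24) ÷ lead(D) = −10x⁶ ÷ 2x² = −5x⁴. Subtract (−5x⁴)·D = −10x⁶ − 15x⁵ + 20x⁴. Remainder: 8x⁵ + 20x⁴ − 12x³ − 44x² − 12x + 24.
Step 2: lead(8x⁵ + 20x⁴ − 12x³ − 44x² − 12x + 24) ÷ lead(D) = 8x⁵ ÷ 2x² = 4x³. Subtract (4x³)·D = 8x⁵ + 12x⁴ − 16x³. Remainder: 8x⁴ + 4x³ − 44x² − 12x + 24.
Step 3: lead(8x⁴ + 4x³ − 44x² − 12x + 24) ÷ lead(D) = 8x⁴ ÷ 2x² = 4x². Subtract (4x²)·D = 8x⁴ + 12x³ − 16x². Remainder: −8x³ − 28x² − 12x + 24.
Step 4: lead(−8x³ − 28x² − 12x + 24) ÷ lead(D) = −8x³ ÷ 2x² = −4x. Subtract (−4x)·D = −8x³ − 12x² + 16x. Remainder: −16x² − 28x + 24.
Step 5: lead(−16x² − 28x + 24) ÷ lead(D) = −16x² ÷ 2x² = −8. Subtract (−8)·D = −16x² − 24x + 32. Remainder: −4x − 8.

R = [-4, -8]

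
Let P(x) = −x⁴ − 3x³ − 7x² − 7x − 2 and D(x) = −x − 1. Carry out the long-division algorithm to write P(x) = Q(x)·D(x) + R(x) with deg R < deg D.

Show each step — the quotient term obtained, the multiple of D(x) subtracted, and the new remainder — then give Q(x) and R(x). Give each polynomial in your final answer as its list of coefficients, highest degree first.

Q = [1, 2, 5, 2]; R = [0]

Step 1: lead(−x⁴ − 3x³ − 7x² − 7x − 2) ÷ lead(D) = −x⁴ ÷ −x = x³. Subtract (x³)·D = −x⁴ − x³. Remainder: −2x³ − 7x² − 7x − 2.
Step 2: lead(−2x³ − 7x² − 7x − 2) ÷ lead(D) = −2x³ ÷ −x = 2x². Subtract (2x²)·D = −2x³ − 2x². Remainder: −5x² − 7x − 2.
Step 3: lead(−5x² − 7x − 2) ÷ lead(D) = −5x² ÷ −x = 5x. Subtract (5x)·D = −5x² − 5x. Remainder: −2x − 2.
Step 4: lead(−2x − 2) ÷ lead(D) = −2x ÷ −x = 2. Subtract (2)·D = −2x − 2. Remainder: 0.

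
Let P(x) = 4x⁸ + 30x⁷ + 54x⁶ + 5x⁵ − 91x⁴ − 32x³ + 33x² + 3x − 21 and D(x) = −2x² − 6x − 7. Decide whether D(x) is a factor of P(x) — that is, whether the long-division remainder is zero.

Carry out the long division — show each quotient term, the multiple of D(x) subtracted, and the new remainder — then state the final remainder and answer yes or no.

R(x) = 0, so D(x) is a factor of P(x). yes

Step 1: lead(4x⁸ + 30x⁷ + 54x⁶ + 5x⁵ − 91x⁴ − 32x³ + 33x² + 3x − 21) ÷ lead(D) = 4x⁸ ÷ −2x² = −2x⁶. Subtract (−2x⁶)·D = 4x⁸ + 12x⁷ + 14x⁶. Remainder: 18x⁷ + 40x⁶ + 5x⁵ − 91x⁴ − 32x³ + 33x² + 3x − 21.
Step 2: lead(18x⁷ + 40x⁶ + 5x⁵ − 91x⁴ − 32x³ + 33x² + 3x − 21) ÷ lead(D) = 18x⁷ ÷ −2x² = −9x⁵. Subtract (−9x⁵)·D = 18x⁷ + 54x⁶ + 63x⁵. Remainder: −14x⁶ − 58x⁵ − 91x⁴ − 32x³ + 33x² + 3x − 21.
Step 3: lead(−14x⁶ − 58x⁵ − 91x⁴ − 32x³ + 33x² + 3x − 21) ÷ lead(D) = −14x⁶ ÷ −2x² = 7x⁴. Subtract (7x⁴)·D = −14x⁶ − 42x⁵ − 49x⁴. Remainder: −16x⁵ − 42x⁴ − 32x³ + 33x² + 3x − 21.
Step 4: lead(−16x⁵ − 42x⁴ − 32x³ + 33x² + 3x − 21) ÷ lead(D) = −16x⁵ ÷ −2x² = 8x³. Subtract (8x³)·D = −16x⁵ − 48x⁴ − 56x³. Remainder: 6x⁴ + 24x³ + 33x² + 3x − 21.
Step 5: lead(6x⁴ + 24x³ + 33x² + 3x − 21) ÷ lead(D) = 6x⁴ ÷ −2x² = −3x². Subtract (−3x²)·D = 6x⁴ + 18x³ + 21x². Remainder: 6x³ + 12x² + 3x − 21.
Step 6: lead(6x³ + 12x² + 3x − 21) ÷ lead(D) = 6x³ ÷ −2x² = −3x. Subtract (−3x)·D = 6x³ + 18x² + 21x. Remainder: −6x² − 18x − 21.
Step 7: lead(−6x² − 18x − 21) ÷ lead(D) = −6x² ÷ −2x² = 3. Subtract (3)·D = −6x² − 18x − 21. Remainder: 0.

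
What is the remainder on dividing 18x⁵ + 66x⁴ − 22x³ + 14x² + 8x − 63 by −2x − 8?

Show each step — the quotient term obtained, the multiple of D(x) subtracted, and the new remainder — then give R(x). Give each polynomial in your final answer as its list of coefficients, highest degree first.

R = [1]

Step 1: lead(18x⁵ + 66x⁴ − 22x³ + 14x² + 8x − 63) ÷ lead(D) = 18x⁵ ÷ −2x = −9x⁴. Subtract (−9x⁴)·D = 18x⁵ + 72x⁴. Remainder: −6x⁴ − 22x³ + 14x² + 8x − 63.
Step 2: lead(−6x⁴ − 22x³ + 14x² + 8x − 63) ÷ lead(D) = −6x⁴ ÷ −2x = 3x³. Subtract (3x³)·D = −6x⁴ − 24x³. Remainder: 2x³ + 14x² + 8x − 63.
Step 3: lead(2x³ + 14x² + 8x − 63) ÷ lead(D) = 2x³ ÷ −2x = −x². Subtract (−x²)·D = 2x³ + 8x². Remainder: 6x² + 8x − 63.
Step 4: lead(6x² + 8x − 63) ÷ lead(D) = 6x² ÷ −2x = −3x. Subtract (−3x)·D = 6x² + 24x. Remainder: −16x − 63.
Step 5: lead(−16x − 63) ÷ lead(D) = −16x ÷ −2x = 8. Subtract (8)·D = −16x − 64. Remainder: 1.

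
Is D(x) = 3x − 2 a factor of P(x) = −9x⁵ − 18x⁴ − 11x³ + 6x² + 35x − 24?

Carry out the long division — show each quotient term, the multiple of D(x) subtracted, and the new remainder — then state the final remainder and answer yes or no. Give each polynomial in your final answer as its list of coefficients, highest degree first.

Step 1: lead(−9x⁵ − 18x⁴ − 11x³ + 6x² + 35x − 24) ÷ lead(D) = −9x⁵ ÷ 3x = −3x⁴. Subtract (−3x⁴)·D = −9x⁵ + 6x⁴. Remainder: −24x⁴ − 11x³ + 6x² + 35x − 24.
Step 2: lead(−24x⁴ − 11x³ + 6x² + 35x − 24) ÷ lead(D) = −24x⁴ ÷ 3x = −8x³. Subtract (−8x³)·D = −24x⁴ + 16x³. Remainder: −27x³ + 6x² + 35x − 24.
Step 3: lead(−27x³ + 6x² + 35x − 24) ÷ lead(D) = −27x³ ÷ 3x = −9x². Subtract (−9x²)·D = −27x³ + 18x². Remainder: −12x² + 35x − 24.
Step 4: lead(−12x² + 35x − 24) ÷ lead(D) = −12x² ÷ 3x = −4x. Subtract (−4x)·D = −12x² + 8x. Remainder: 27x − 24.
Step 5: lead(27x − 24) ÷ lead(D) = 27x ÷ 3x = 9. Subtract (9)·D = 27x − 18. Remainder: −6.

R = [-6], so D(x) is not a factor of P(x). no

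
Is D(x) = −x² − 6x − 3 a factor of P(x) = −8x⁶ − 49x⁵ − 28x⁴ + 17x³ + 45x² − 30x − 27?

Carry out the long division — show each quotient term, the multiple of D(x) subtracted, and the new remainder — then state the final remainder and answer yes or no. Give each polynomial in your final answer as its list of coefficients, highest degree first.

R = [0], so D(x) is a factor of P(x). yes

Step 1: lead(−8x⁶ − 49x⁵ − 28x⁴ + 17x³ + 45x² − 30x − 27) ÷ lead(D) = −8x⁶ ÷ −x² = 8x⁴. Subtract (8x⁴)·D = −8x⁶ − 48x⁵ − 24x⁴. Remainder: −x⁵ − 4x⁴ + 17x³ + 45x² − 30x − 27.
Step 2: lead(−x⁵ − 4x⁴ + 17x³ + 45x² − 30x − 27) ÷ lead(D) = −x⁵ ÷ −x² = x³. Subtract (x³)·D = −x⁵ − 6x⁴ − 3x³. Remainder: 2x⁴ + 20x³ + 45x² − 30x − 27.
Step 3: lead(2x⁴ + 20x³ + 45x² − 30x − 27) ÷ lead(D) = 2x⁴ ÷ −x² = −2x². Subtract (−2x²)·D = 2x⁴ + 12x³ + 6x². Remainder: 8x³ + 39x² − 30x − 27.
Step 4: lead(8x³ + 39x² − 30x − 27) ÷ lead(D) = 8x³ ÷ −x² = −8x. Subtract (−8x)·D = 8x³ + 48x² + 24x. Remainder: −9x² − 54x − 27.
Step 5: lead(−9x² − 54x − 27) ÷ lead(D) = −9x² ÷ −x² = 9. Subtract (9)·D = −9x² − 54x − 27. Remainder: 0.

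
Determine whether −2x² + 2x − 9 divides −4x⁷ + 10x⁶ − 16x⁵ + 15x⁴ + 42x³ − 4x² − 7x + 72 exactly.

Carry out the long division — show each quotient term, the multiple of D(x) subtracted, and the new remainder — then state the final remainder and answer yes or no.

R(x) = 0, so D(x) is a factor of P(x). yes

Step 1: lead(−4x⁷ + 10x⁶ − 16x⁵ + 15x⁴ + 42x³ − 4x² − 7x + 72) ÷ lead(D) = −4x⁷ ÷ −2x² = 2x⁵. Subtract (2x⁵)·D = −4x⁷ + 4x⁶ − 18x⁵. Remainder: 6x⁶ + 2x⁵ + 15x⁴ + 42x³ − 4x² − 7x + 72.
Step 2: lead(6x⁶ + 2x⁵ + 15x⁴ + 42x³ − 4x² − 7x + 72) ÷ lead(D) = 6x⁶ ÷ −2x² = −3x⁴. Subtract (−3x⁴)·D = 6x⁶ − 6x⁵ + 27x⁴. Remainder: 8x⁵ − 12x⁴ + 42x³ − 4x² − 7x + 72.
Step 3: lead(8x⁵ − 12x⁴ + 42x³ − 4x² − 7x + 72) ÷ lead(D) = 8x⁵ ÷ −2x² = −4x³. Subtract (−4x³)·D = 8x⁵ − 8x⁴ + 36x³. Remainder: −4x⁴ + 6x³ − 4x² − 7x + 72.
Step 4: lead(−4x⁴ + 6x³ − 4x² − 7x + 72) ÷ lead(D) = −4x⁴ ÷ −2x² = 2x². Subtract (2x²)·D = −4x⁴ + 4x³ − 18x². Remainder: 2x³ + 14x² − 7x + 72.
Step 5: lead(2x³ + 14x² − 7x + 72) ÷ lead(D) = 2x³ ÷ −2x² = −x. Subtract (−x)·D = 2x³ − 2x² + 9x. Remainder: 16x² − 16x + 72.
Step 6: lead(16x² − 16x + 72) ÷ lead(D) = 16x² ÷ −2x² = −8. Subtract (−8)·D = 16x² − 16x + 72. Remainder: 0.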